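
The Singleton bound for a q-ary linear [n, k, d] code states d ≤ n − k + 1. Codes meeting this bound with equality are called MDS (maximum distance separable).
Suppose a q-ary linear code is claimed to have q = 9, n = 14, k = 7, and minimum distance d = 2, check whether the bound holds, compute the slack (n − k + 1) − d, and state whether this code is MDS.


Singleton RHS = n − k + 1 = 8, slack = 6, bound satisfied, not MDS.

Singleton bound: d ≤ n − k + 1.
Here n = 14, k = 7, so n − k + 1 = 8.
Given d = 2, check d ≤ 8: YES.
Slack = (n − k + 1) − d = 6.
The code is NOT MDS (slack = 6 > 0).
Description: the claimed parameters are [14, 7, 2]_9; such a code would be non-MDS.


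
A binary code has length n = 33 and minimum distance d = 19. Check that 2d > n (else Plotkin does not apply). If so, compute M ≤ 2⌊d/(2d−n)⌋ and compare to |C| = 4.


Plotkin bound M ≤ 6; given |C| = 4 ≤ bound (satisfied).

Check applicability: 2d = 38, n = 33.
2d − n = 5 > 0, so Plotkin applies.
Compute d/(2d−n) = 19/5 ≈ 3.8000.
⌊d/(2d−n)⌋ = 3.
Plotkin bound: M ≤ 2·3 = 6.
Given |C| = 4, check: satisfied.
This |C| is below the Plotkin bound.


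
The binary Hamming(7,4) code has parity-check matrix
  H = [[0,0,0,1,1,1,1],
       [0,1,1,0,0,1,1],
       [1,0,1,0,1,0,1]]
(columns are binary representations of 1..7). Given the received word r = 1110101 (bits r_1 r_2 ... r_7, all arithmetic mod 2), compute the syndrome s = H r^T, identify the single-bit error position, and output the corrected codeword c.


s = (0, 1, 0)^T, error position = 2, corrected codeword c = 1010101

Compute s = H r^T mod 2 one row at a time:
  s_1 = 0 + 1 + 0 + 1 = 2 ≡ 0 (mod 2).
  s_2 = 1 + 1 + 0 + 1 = 3 ≡ 1 (mod 2).
  s_3 = 1 + 1 + 1 + 1 = 4 ≡ 0 (mod 2).
s = (0, 1, 0)^T — this equals column 2 of H (binary 010), so error is at position 2.
Correct: flip bit 2 of r = 1110101 to get c = 1010101.


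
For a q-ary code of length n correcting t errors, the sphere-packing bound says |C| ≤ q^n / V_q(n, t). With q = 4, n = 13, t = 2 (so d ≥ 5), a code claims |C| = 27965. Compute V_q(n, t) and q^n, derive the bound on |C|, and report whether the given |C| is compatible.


V_q(n, t) = 742, q^n = 67108864, Hamming bound = 90443, |C| = 27965 ≤ bound (satisfied).

Step 1: Compute V_q(n, t) = Σ_{j=0}^2 C(n, j) (q−1)^j.
  j = 0: C(13,0)·(3)^0 = 1·1 = 1.
  j = 1: C(13,1)·(3)^1 = 13·3 = 39.
  j = 2: C(13,2)·(3)^2 = 78·9 = 702.
  V_q(n, t) = 1 + 39 + 702 = 742.
Step 2: q^n = 4^13 = 67108864.
Step 3: Hamming bound ⌊q^n / V_q(n,t)⌋ = ⌊67108864/742⌋ = 90443.
Step 4: Compare |C| = 27965 to 90443: satisfied.
The claimed |C| lies below the Hamming bound.


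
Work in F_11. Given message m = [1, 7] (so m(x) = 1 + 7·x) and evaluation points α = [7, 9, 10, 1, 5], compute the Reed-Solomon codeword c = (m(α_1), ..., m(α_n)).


c = [6, 9, 5, 8, 3]

Message polynomial: m(x) = 1 + 7·x (mod 11).
For each evaluation point α_i, compute m(α_i) mod 11:
  α_1 = 7: Horner steps 7 → 6, so m(7) = 6.
  α_2 = 9: Horner steps 7 → 9, so m(9) = 9.
  α_3 = 10: Horner steps 7 → 5, so m(10) = 5.
  α_4 = 1: Horner steps 7 → 8, so m(1) = 8.
  α_5 = 5: Horner steps 7 → 3, so m(5) = 3.
Codeword c = [6, 9, 5, 8, 3] ∈ F_11^5.


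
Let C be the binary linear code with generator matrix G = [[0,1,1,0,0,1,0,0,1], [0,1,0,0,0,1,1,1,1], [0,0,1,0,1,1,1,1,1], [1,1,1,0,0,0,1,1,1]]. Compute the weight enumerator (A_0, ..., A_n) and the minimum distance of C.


Weight distribution: A_0 = 1, A_3 = 5, A_4 = 5, A_5 = 2, A_6 = 2, A_7 = 1. Minimum distance d = 3.

Enumerate all 2^4 = 16 messages m ∈ F_2^4.
For each, compute codeword c = mG in F_2^9, then tally its weight.
  m = 0000 → c = 000000000, weight = 0.
  m = 1000 → c = 011001001, weight = 4.
  m = 0100 → c = 010001111, weight = 5.
  m = 1100 → c = 001000110, weight = 3.
  m = 0010 → c = 001011111, weight = 6.
  m = 1010 → c = 010010110, weight = 4.
  m = 0110 → c = 011010000, weight = 3.
  m = 1110 → c = 000011001, weight = 3.
  m = 0001 → c = 111000111, weight = 6.
  m = 1001 → c = 100001110, weight = 4.
  m = 0101 → c = 101001000, weight = 3.
  m = 1101 → c = 110000001, weight = 3.
  m = 0011 → c = 110011000, weight = 4.
  m = 1011 → c = 101010001, weight = 4.
  m = 0111 → c = 100010111, weight = 5.
  m = 1111 → c = 111011110, weight = 7.
Tally weights:
  weight 0: 1 codewords.
  weight 3: 5 codewords.
  weight 4: 5 codewords.
  weight 5: 2 codewords.
  weight 6: 2 codewords.
  weight 7: 1 codewords.
Minimum distance d = smallest w > 0 with A_w > 0 = 3.
Sanity: Σ A_w = 16 = 2^4 = 16 ✓.


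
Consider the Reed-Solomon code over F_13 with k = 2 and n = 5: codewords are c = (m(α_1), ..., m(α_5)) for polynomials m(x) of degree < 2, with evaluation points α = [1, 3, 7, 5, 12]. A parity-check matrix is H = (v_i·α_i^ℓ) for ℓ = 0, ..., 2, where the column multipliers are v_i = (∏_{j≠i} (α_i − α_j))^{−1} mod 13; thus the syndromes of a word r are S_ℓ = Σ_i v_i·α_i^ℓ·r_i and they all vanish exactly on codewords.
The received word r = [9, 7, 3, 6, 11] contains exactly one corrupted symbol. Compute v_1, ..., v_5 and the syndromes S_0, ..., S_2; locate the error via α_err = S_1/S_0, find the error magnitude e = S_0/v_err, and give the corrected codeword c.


S = (5, 12, 8), error at position 4, error magnitude e = 1, c = [9, 7, 3, 5, 11].

Step 1: column multipliers v_i = (∏_{j≠i}(α_i − α_j))^{−1} mod 13.
  i = 1 (α = 1): (1−3)(1−7)(1−5)(1−12) = (−2)·(−6)·(−4)·(−11) = 528 ≡ 8, so v_1 = 8^{−1} = 5 (mod 13).
  i = 2 (α = 3): (3−1)(3−7)(3−5)(3−12) = 2·(−4)·(−2)·(−9) = −144 ≡ 12, so v_2 = 12^{−1} = 12 (mod 13).
  i = 3 (α = 7): (7−1)(7−3)(7−5)(7−12) = 6·4·2·(−5) = −240 ≡ 7, so v_3 = 7^{−1} = 2 (mod 13).
  i = 4 (α = 5): (5−1)(5−3)(5−7)(5−12) = 4·2·(−2)·(−7) = 112 ≡ 8, so v_4 = 8^{−1} = 5 (mod 13).
  i = 5 (α = 12): (12−1)(12−3)(12−7)(12−5) = 11·9·5·7 = 3465 ≡ 7, so v_5 = 7^{−1} = 2 (mod 13).
  v = [5, 12, 2, 5, 2].
Step 2: syndromes of r = [9, 7, 3, 6, 11] (all sums mod 13).
  S_0 = Σ v_i r_i = 5·9 + 12·7 + 2·3 + 5·6 + 2·11 = 187 ≡ 5.
  S_1 = Σ v_i α_i r_i = 5·1·9 + 12·3·7 + 2·7·3 + 5·5·6 + 2·12·11 = 753 ≡ 12.
  α_i^2 mod 13 = [1, 9, 10, 12, 1].
  S_2 = Σ v_i α_i^2 r_i = 5·1·9 + 12·9·7 + 2·10·3 + 5·12·6 + 2·1·11 = 1243 ≡ 8.
  S = (5, 12, 8) ≠ 0, so r is not a codeword (an error is present).
Step 3: locate the error. For a single error e at position i, S_ℓ = v_i·e·α_i^ℓ, so α_err = S_1/S_0.
  S_0^{−1} = 5^{−1} = 8 (mod 13), so α_err = 12·8 = 96 ≡ 5 = α_4. Error position i = 4.
  Consistency check: S_2/S_1 = 8·12 = 96 ≡ 5 = α_err ✓ (single-error assumption holds).
Step 4: error magnitude e = S_0/v_4 = S_0·∏_{j≠4}(α_4 − α_j) = 5·8 = 40 ≡ 1 (mod 13).
Step 5: correct position 4: c_4 = r_4 − e = 6 − 1 ≡ 5 (mod 13). Hence c = [9, 7, 3, 5, 11].
  Check: interpolating c through the α_i gives m(x) = 10 + 12·x (degree < 2) with m(α_i) = c_i for every i, so c is indeed a codeword.


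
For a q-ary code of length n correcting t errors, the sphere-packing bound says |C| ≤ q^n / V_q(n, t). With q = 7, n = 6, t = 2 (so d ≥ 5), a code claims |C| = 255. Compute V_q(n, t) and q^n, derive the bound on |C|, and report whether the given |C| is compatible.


V_q(n, t) = 577, q^n = 117649, Hamming bound = 203, |C| = 255 > bound (violated).

Step 1: Compute V_q(n, t) = Σ_{j=0}^2 C(n, j) (q−1)^j.
  j = 0: C(6,0)·(6)^0 = 1·1 = 1.
  j = 1: C(6,1)·(6)^1 = 6·6 = 36.
  j = 2: C(6,2)·(6)^2 = 15·36 = 540.
  V_q(n, t) = 1 + 36 + 540 = 577.
Step 2: q^n = 7^6 = 117649.
Step 3: Hamming bound ⌊q^n / V_q(n,t)⌋ = ⌊117649/577⌋ = 203.
Step 4: Compare |C| = 255 to 203: violated.
The claimed |C| lies above the Hamming bound, so no 7-ary code of length 6 with d ≥ 5 can have 255 codewords.


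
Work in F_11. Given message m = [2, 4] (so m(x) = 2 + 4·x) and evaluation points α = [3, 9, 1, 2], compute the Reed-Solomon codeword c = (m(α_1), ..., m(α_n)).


c = [3, 5, 6, 10]

Message polynomial: m(x) = 2 + 4·x (mod 11).
For each evaluation point α_i, compute m(α_i) mod 11:
  α_1 = 3: Horner steps 4 → 3, so m(3) = 3.
  α_2 = 9: Horner steps 4 → 5, so m(9) = 5.
  α_3 = 1: Horner steps 4 → 6, so m(1) = 6.
  α_4 = 2: Horner steps 4 → 10, so m(2) = 10.
Codeword c = [3, 5, 6, 10] ∈ F_11^4.


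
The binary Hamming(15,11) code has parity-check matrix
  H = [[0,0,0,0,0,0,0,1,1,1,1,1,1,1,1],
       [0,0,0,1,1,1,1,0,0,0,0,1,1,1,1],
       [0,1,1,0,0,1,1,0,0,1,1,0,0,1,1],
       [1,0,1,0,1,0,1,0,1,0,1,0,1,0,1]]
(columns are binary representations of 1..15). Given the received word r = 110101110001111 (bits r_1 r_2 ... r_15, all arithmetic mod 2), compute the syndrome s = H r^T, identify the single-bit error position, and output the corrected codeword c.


s = (1, 1, 1, 0)^T, error position = 14, corrected codeword c = 110101110001101

Compute s = H r^T mod 2 one row at a time:
  s_1 = 1 + 0 + 0 + 0 + 1 + 1 + 1 + 1 = 5 ≡ 1 (mod 2).
  s_2 = 1 + 0 + 1 + 1 + 1 + 1 + 1 + 1 = 7 ≡ 1 (mod 2).
  s_3 = 1 + 0 + 1 + 1 + 0 + 0 + 1 + 1 = 5 ≡ 1 (mod 2).
  s_4 = 1 + 0 + 0 + 1 + 0 + 0 + 1 + 1 = 4 ≡ 0 (mod 2).
s = (1, 1, 1, 0)^T — this equals column 14 of H (binary 1110), so error is at position 14.
Correct: flip bit 14 of r = 110101110001111 to get c = 110101110001101.


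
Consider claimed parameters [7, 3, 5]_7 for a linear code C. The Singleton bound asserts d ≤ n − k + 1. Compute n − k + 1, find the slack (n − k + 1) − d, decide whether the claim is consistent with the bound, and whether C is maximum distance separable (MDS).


Singleton RHS = n − k + 1 = 5, slack = 0, bound satisfied, MDS.

Singleton bound: d ≤ n − k + 1.
Here n = 7, k = 3, so n − k + 1 = 5.
Given d = 5, check d ≤ 5: YES.
Slack = (n − k + 1) − d = 0.
The code is MDS (slack = 0).
Description: the claimed parameters are [7, 3, 5]_7; such a code would be MDS (meets Singleton bound).


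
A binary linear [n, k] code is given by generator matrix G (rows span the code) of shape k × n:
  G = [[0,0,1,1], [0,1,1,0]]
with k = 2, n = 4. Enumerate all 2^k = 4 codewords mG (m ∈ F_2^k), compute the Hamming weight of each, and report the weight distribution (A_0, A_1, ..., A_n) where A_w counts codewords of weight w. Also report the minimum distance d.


Weight distribution: A_0 = 1, A_2 = 3. Minimum distance d = 2.

Enumerate all 2^2 = 4 messages m ∈ F_2^2.
For each, compute codeword c = mG in F_2^4, then tally its weight.
  m = 00 → c = 0000, weight = 0.
  m = 10 → c = 0011, weight = 2.
  m = 01 → c = 0110, weight = 2.
  m = 11 → c = 0101, weight = 2.
Tally weights:
  weight 0: 1 codewords.
  weight 2: 3 codewords.
Minimum distance d = smallest w > 0 with A_w > 0 = 2.
Sanity: Σ A_w = 4 = 2^2 = 4 ✓.


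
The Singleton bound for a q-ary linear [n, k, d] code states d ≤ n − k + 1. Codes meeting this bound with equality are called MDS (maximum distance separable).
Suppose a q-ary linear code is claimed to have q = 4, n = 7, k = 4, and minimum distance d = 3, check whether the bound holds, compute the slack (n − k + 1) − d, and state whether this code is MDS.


Singleton RHS = n − k + 1 = 4, slack = 1, bound satisfied, not MDS.

Singleton bound: d ≤ n − k + 1.
Here n = 7, k = 4, so n − k + 1 = 4.
Given d = 3, check d ≤ 4: YES.
Slack = (n − k + 1) − d = 1.
The code is NOT MDS (slack = 1 > 0).
Description: the claimed parameters are [7, 4, 3]_4; such a code would be non-MDS.


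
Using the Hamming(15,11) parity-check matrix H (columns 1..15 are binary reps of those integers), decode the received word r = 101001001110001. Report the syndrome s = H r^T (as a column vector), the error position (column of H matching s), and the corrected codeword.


s = (0, 0, 1, 1)^T, error position = 3, corrected codeword c = 100001001110001

Compute s = H r^T mod 2 one row at a time:
  s_1 = 0 + 1 + 1 + 1 + 0 + 0 + 0 + 1 = 4 ≡ 0 (mod 2).
  s_2 = 0 + 0 + 1 + 0 + 0 + 0 + 0 + 1 = 2 ≡ 0 (mod 2).
  s_3 = 0 + 1 + 1 + 0 + 1 + 1 + 0 + 1 = 5 ≡ 1 (mod 2).
  s_4 = 1 + 1 + 0 + 0 + 1 + 1 + 0 + 1 = 5 ≡ 1 (mod 2).
s = (0, 0, 1, 1)^T — this equals column 3 of H (binary 0011), so error is at position 3.
Correct: flip bit 3 of r = 101001001110001 to get c = 100001001110001.


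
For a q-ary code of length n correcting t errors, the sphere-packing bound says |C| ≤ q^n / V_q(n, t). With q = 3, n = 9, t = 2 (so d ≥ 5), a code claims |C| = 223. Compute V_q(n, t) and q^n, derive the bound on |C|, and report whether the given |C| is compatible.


V_q(n, t) = 163, q^n = 19683, Hamming bound = 120, |C| = 223 > bound (violated).

Step 1: Compute V_q(n, t) = Σ_{j=0}^2 C(n, j) (q−1)^j.
  j = 0: C(9,0)·(2)^0 = 1·1 = 1.
  j = 1: C(9,1)·(2)^1 = 9·2 = 18.
  j = 2: C(9,2)·(2)^2 = 36·4 = 144.
  V_q(n, t) = 1 + 18 + 144 = 163.
Step 2: q^n = 3^9 = 19683.
Step 3: Hamming bound ⌊q^n / V_q(n,t)⌋ = ⌊19683/163⌋ = 120.
Step 4: Compare |C| = 223 to 120: violated.
The claimed |C| lies above the Hamming bound, so no 3-ary code of length 9 with d ≥ 5 can have 223 codewords.


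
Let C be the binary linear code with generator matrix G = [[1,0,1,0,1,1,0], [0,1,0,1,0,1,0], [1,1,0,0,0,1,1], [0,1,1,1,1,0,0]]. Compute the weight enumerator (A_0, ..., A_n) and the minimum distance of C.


Weight distribution: A_0 = 1, A_1 = 1, A_2 = 1, A_3 = 4, A_4 = 5, A_5 = 3, A_6 = 1. Minimum distance d = 1.

Enumerate all 2^4 = 16 messages m ∈ F_2^4.
For each, compute codeword c = mG in F_2^7, then tally its weight.
  m = 0000 → c = 0000000, weight = 0.
  m = 1000 → c = 1010110, weight = 4.
  m = 0100 → c = 0101010, weight = 3.
  m = 1100 → c = 1111100, weight = 5.
  m = 0010 → c = 1100011, weight = 4.
  m = 1010 → c = 0110101, weight = 4.
  m = 0110 → c = 1001001, weight = 3.
  m = 1110 → c = 0011111, weight = 5.
  m = 0001 → c = 0111100, weight = 4.
  m = 1001 → c = 1101010, weight = 4.
  m = 0101 → c = 0010110, weight = 3.
  m = 1101 → c = 1000000, weight = 1.
  m = 0011 → c = 1011111, weight = 6.
  m = 1011 → c = 0001001, weight = 2.
  m = 0111 → c = 1110101, weight = 5.
  m = 1111 → c = 0100011, weight = 3.
Tally weights:
  weight 0: 1 codewords.
  weight 1: 1 codewords.
  weight 2: 1 codewords.
  weight 3: 4 codewords.
  weight 4: 5 codewords.
  weight 5: 3 codewords.
  weight 6: 1 codewords.
Minimum distance d = smallest w > 0 with A_w > 0 = 1.
Sanity: Σ A_w = 16 = 2^4 = 16 ✓.


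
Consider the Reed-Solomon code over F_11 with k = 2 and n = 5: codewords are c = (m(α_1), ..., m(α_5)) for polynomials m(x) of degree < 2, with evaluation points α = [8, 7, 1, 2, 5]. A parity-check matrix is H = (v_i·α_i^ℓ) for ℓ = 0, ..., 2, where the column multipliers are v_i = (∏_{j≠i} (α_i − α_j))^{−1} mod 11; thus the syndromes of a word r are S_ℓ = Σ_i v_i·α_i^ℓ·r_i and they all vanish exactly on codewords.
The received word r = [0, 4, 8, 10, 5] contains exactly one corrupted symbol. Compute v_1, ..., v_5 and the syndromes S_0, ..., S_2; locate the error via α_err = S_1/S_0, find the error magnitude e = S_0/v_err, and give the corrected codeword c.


S = (1, 7, 5), error at position 2, error magnitude e = 6, c = [0, 9, 8, 10, 5].

Step 1: column multipliers v_i = (∏_{j≠i}(α_i − α_j))^{−1} mod 11.
  i = 1 (α = 8): (8−7)(8−1)(8−2)(8−5) = 1·7·6·3 = 126 ≡ 5, so v_1 = 5^{−1} = 9 (mod 11).
  i = 2 (α = 7): (7−8)(7−1)(7−2)(7−5) = (−1)·6·5·2 = −60 ≡ 6, so v_2 = 6^{−1} = 2 (mod 11).
  i = 3 (α = 1): (1−8)(1−7)(1−2)(1−5) = (−7)·(−6)·(−1)·(−4) = 168 ≡ 3, so v_3 = 3^{−1} = 4 (mod 11).
  i = 4 (α = 2): (2−8)(2−7)(2−1)(2−5) = (−6)·(−5)·1·(−3) = −90 ≡ 9, so v_4 = 9^{−1} = 5 (mod 11).
  i = 5 (α = 5): (5−8)(5−7)(5−1)(5−2) = (−3)·(−2)·4·3 = 72 ≡ 6, so v_5 = 6^{−1} = 2 (mod 11).
  v = [9, 2, 4, 5, 2].
Step 2: syndromes of r = [0, 4, 8, 10, 5] (all sums mod 11).
  S_0 = Σ v_i r_i = 9·0 + 2·4 + 4·8 + 5·10 + 2·5 = 100 ≡ 1.
  S_1 = Σ v_i α_i r_i = 9·8·0 + 2·7·4 + 4·1·8 + 5·2·10 + 2·5·5 = 238 ≡ 7.
  α_i^2 mod 11 = [9, 5, 1, 4, 3].
  S_2 = Σ v_i α_i^2 r_i = 9·9·0 + 2·5·4 + 4·1·8 + 5·4·10 + 2·3·5 = 302 ≡ 5.
  S = (1, 7, 5) ≠ 0, so r is not a codeword (an error is present).
Step 3: locate the error. For a single error e at position i, S_ℓ = v_i·e·α_i^ℓ, so α_err = S_1/S_0.
  S_0^{−1} = 1^{−1} = 1 (mod 11), so α_err = 7·1 = 7 ≡ 7 = α_2. Error position i = 2.
  Consistency check: S_2/S_1 = 5·8 = 40 ≡ 7 = α_err ✓ (single-error assumption holds).
Step 4: error magnitude e = S_0/v_2 = S_0·∏_{j≠2}(α_2 − α_j) = 1·6 = 6 ≡ 6 (mod 11).
Step 5: correct position 2: c_2 = r_2 − e = 4 − 6 ≡ 9 (mod 11). Hence c = [0, 9, 8, 10, 5].
  Check: interpolating c through the α_i gives m(x) = 6 + 2·x (degree < 2) with m(α_i) = c_i for every i, so c is indeed a codeword.


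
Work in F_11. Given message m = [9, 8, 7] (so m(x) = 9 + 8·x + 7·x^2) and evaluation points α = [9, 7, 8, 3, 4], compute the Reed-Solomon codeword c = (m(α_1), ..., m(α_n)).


c = [10, 1, 4, 8, 10]

Message polynomial: m(x) = 9 + 8·x + 7·x^2 (mod 11).
For each evaluation point α_i, compute m(α_i) mod 11:
  α_1 = 9: Horner steps 7 → 5 → 10, so m(9) = 10.
  α_2 = 7: Horner steps 7 → 2 → 1, so m(7) = 1.
  α_3 = 8: Horner steps 7 → 9 → 4, so m(8) = 4.
  α_4 = 3: Horner steps 7 → 7 → 8, so m(3) = 8.
  α_5 = 4: Horner steps 7 → 3 → 10, so m(4) = 10.
Codeword c = [10, 1, 4, 8, 10] ∈ F_11^5.


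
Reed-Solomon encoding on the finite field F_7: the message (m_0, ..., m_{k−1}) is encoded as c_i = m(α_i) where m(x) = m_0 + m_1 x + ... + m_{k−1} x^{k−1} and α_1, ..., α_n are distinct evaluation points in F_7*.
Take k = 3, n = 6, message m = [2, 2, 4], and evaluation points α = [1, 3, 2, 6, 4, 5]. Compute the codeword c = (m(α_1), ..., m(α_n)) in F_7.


c = [1, 2, 1, 4, 4, 0]

Message polynomial: m(x) = 2 + 2·x + 4·x^2 (mod 7).
For each evaluation point α_i, compute m(α_i) mod 7:
  α_1 = 1: Horner steps 4 → 6 → 1, so m(1) = 1.
  α_2 = 3: Horner steps 4 → 0 → 2, so m(3) = 2.
  α_3 = 2: Horner steps 4 → 3 → 1, so m(2) = 1.
  α_4 = 6: Horner steps 4 → 5 → 4, so m(6) = 4.
  α_5 = 4: Horner steps 4 → 4 → 4, so m(4) = 4.
  α_6 = 5: Horner steps 4 → 1 → 0, so m(5) = 0.
Codeword c = [1, 2, 1, 4, 4, 0] ∈ F_7^6.


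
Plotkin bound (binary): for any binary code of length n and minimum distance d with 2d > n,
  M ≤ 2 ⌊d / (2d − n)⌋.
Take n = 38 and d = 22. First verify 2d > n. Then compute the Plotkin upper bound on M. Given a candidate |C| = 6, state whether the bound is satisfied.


Plotkin bound M ≤ 6; given |C| = 6 ≤ bound (satisfied).

Check applicability: 2d = 44, n = 38.
2d − n = 6 > 0, so Plotkin applies.
Compute d/(2d−n) = 22/6 ≈ 3.6667.
⌊d/(2d−n)⌋ = 3.
Plotkin bound: M ≤ 2·3 = 6.
Given |C| = 6, check: satisfied.
This |C| is at the Plotkin bound.


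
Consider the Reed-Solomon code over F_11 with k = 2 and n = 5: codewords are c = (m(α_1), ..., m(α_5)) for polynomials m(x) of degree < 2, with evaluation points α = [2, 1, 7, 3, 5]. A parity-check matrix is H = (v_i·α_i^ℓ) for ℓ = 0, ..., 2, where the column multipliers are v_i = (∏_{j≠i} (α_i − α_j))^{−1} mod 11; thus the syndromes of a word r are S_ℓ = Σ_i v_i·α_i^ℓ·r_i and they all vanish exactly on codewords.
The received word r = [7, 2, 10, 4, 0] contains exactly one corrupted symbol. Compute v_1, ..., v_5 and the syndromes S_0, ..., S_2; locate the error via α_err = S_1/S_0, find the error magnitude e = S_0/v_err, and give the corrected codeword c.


S = (5, 4, 1), error at position 4, error magnitude e = 3, c = [7, 2, 10, 1, 0].

Step 1: column multipliers v_i = (∏_{j≠i}(α_i − α_j))^{−1} mod 11.
  i = 1 (α = 2): (2−1)(2−7)(2−3)(2−5) = 1·(−5)·(−1)·(−3) = −15 ≡ 7, so v_1 = 7^{−1} = 8 (mod 11).
  i = 2 (α = 1): (1−2)(1−7)(1−3)(1−5) = (−1)·(−6)·(−2)·(−4) = 48 ≡ 4, so v_2 = 4^{−1} = 3 (mod 11).
  i = 3 (α = 7): (7−2)(7−1)(7−3)(7−5) = 5·6·4·2 = 240 ≡ 9, so v_3 = 9^{−1} = 5 (mod 11).
  i = 4 (α = 3): (3−2)(3−1)(3−7)(3−5) = 1·2·(−4)·(−2) = 16 ≡ 5, so v_4 = 5^{−1} = 9 (mod 11).
  i = 5 (α = 5): (5−2)(5−1)(5−7)(5−3) = 3·4·(−2)·2 = −48 ≡ 7, so v_5 = 7^{−1} = 8 (mod 11).
  v = [8, 3, 5, 9, 8].
Step 2: syndromes of r = [7, 2, 10, 4, 0] (all sums mod 11).
  S_0 = Σ v_i r_i = 8·7 + 3·2 + 5·10 + 9·4 + 8·0 = 148 ≡ 5.
  S_1 = Σ v_i α_i r_i = 8·2·7 + 3·1·2 + 5·7·10 + 9·3·4 + 8·5·0 = 576 ≡ 4.
  α_i^2 mod 11 = [4, 1, 5, 9, 3].
  S_2 = Σ v_i α_i^2 r_i = 8·4·7 + 3·1·2 + 5·5·10 + 9·9·4 + 8·3·0 = 804 ≡ 1.
  S = (5, 4, 1) ≠ 0, so r is not a codeword (an error is present).
Step 3: locate the error. For a single error e at position i, S_ℓ = v_i·e·α_i^ℓ, so α_err = S_1/S_0.
  S_0^{−1} = 5^{−1} = 9 (mod 11), so α_err = 4·9 = 36 ≡ 3 = α_4. Error position i = 4.
  Consistency check: S_2/S_1 = 1·3 = 3 ≡ 3 = α_err ✓ (single-error assumption holds).
Step 4: error magnitude e = S_0/v_4 = S_0·∏_{j≠4}(α_4 − α_j) = 5·5 = 25 ≡ 3 (mod 11).
Step 5: correct position 4: c_4 = r_4 − e = 4 − 3 ≡ 1 (mod 11). Hence c = [7, 2, 10, 1, 0].
  Check: interpolating c through the α_i gives m(x) = 8 + 5·x (degree < 2) with m(α_i) = c_i for every i, so c is indeed a codeword.


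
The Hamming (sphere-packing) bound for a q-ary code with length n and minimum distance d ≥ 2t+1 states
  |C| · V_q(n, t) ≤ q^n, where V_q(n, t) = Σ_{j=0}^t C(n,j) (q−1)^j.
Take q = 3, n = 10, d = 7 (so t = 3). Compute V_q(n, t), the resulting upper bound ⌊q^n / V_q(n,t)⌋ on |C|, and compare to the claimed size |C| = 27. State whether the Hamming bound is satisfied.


V_q(n, t) = 1161, q^n = 59049, Hamming bound = 50, |C| = 27 ≤ bound (satisfied).

Step 1: Compute V_q(n, t) = Σ_{j=0}^3 C(n, j) (q−1)^j.
  j = 0: C(10,0)·(2)^0 = 1·1 = 1.
  j = 1: C(10,1)·(2)^1 = 10·2 = 20.
  j = 2: C(10,2)·(2)^2 = 45·4 = 180.
  j = 3: C(10,3)·(2)^3 = 120·8 = 960.
  V_q(n, t) = 1 + 20 + 180 + 960 = 1161.
Step 2: q^n = 3^10 = 59049.
Step 3: Hamming bound ⌊q^n / V_q(n,t)⌋ = ⌊59049/1161⌋ = 50.
Step 4: Compare |C| = 27 to 50: satisfied.
The claimed |C| lies below the Hamming bound.


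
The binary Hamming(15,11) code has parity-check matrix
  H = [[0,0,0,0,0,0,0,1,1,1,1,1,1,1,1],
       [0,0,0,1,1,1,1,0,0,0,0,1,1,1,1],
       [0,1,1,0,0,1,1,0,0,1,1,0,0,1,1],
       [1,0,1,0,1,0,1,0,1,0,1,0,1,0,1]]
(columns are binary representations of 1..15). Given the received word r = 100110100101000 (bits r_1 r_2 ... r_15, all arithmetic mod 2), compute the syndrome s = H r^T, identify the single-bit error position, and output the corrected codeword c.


s = (0, 0, 0, 1)^T, error position = 1, corrected codeword c = 000110100101000

Compute s = H r^T mod 2 one row at a time:
  s_1 = 0 + 0 + 1 + 0 + 1 + 0 + 0 + 0 = 2 ≡ 0 (mod 2).
  s_2 = 1 + 1 + 0 + 1 + 1 + 0 + 0 + 0 = 4 ≡ 0 (mod 2).
  s_3 = 0 + 0 + 0 + 1 + 1 + 0 + 0 + 0 = 2 ≡ 0 (mod 2).
  s_4 = 1 + 0 + 1 + 1 + 0 + 0 + 0 + 0 = 3 ≡ 1 (mod 2).
s = (0, 0, 0, 1)^T — this equals column 1 of H (binary 0001), so error is at position 1.
Correct: flip bit 1 of r = 100110100101000 to get c = 000110100101000.


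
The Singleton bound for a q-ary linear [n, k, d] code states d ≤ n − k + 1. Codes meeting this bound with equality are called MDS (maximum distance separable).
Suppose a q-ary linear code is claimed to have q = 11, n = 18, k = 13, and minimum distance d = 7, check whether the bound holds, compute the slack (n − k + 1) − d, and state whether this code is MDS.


Singleton RHS = n − k + 1 = 6, slack = -1, bound violated (no such code; not MDS).

Singleton bound: d ≤ n − k + 1.
Here n = 18, k = 13, so n − k + 1 = 6.
Given d = 7, check d ≤ 6: NO.
Slack = (n − k + 1) − d = -1.
The slack is negative: d = 7 exceeds n − k + 1 = 6 by 1, so the Singleton bound is violated and no linear [18, 13, 7]_11 code can exist. In particular it is not MDS (MDS requires d = n − k + 1 exactly).
Description: the claimed parameters are [18, 13, 7]_11; such a code would be impossible (violates the Singleton bound).


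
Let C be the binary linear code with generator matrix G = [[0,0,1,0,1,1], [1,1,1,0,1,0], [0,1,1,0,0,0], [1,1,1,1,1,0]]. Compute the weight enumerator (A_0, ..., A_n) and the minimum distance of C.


Weight distribution: A_0 = 1, A_1 = 1, A_2 = 2, A_3 = 6, A_4 = 5, A_5 = 1. Minimum distance d = 1.

Enumerate all 2^4 = 16 messages m ∈ F_2^4.
For each, compute codeword c = mG in F_2^6, then tally its weight.
  m = 0000 → c = 000000, weight = 0.
  m = 1000 → c = 001011, weight = 3.
  m = 0100 → c = 111010, weight = 4.
  m = 1100 → c = 110001, weight = 3.
  m = 0010 → c = 011000, weight = 2.
  m = 1010 → c = 010011, weight = 3.
  m = 0110 → c = 100010, weight = 2.
  m = 1110 → c = 101001, weight = 3.
  m = 0001 → c = 111110, weight = 5.
  m = 1001 → c = 110101, weight = 4.
  m = 0101 → c = 000100, weight = 1.
  m = 1101 → c = 001111, weight = 4.
  m = 0011 → c = 100110, weight = 3.
  m = 1011 → c = 101101, weight = 4.
  m = 0111 → c = 011100, weight = 3.
  m = 1111 → c = 010111, weight = 4.
Tally weights:
  weight 0: 1 codewords.
  weight 1: 1 codewords.
  weight 2: 2 codewords.
  weight 3: 6 codewords.
  weight 4: 5 codewords.
  weight 5: 1 codewords.
Minimum distance d = smallest w > 0 with A_w > 0 = 1.
Sanity: Σ A_w = 16 = 2^4 = 16 ✓.


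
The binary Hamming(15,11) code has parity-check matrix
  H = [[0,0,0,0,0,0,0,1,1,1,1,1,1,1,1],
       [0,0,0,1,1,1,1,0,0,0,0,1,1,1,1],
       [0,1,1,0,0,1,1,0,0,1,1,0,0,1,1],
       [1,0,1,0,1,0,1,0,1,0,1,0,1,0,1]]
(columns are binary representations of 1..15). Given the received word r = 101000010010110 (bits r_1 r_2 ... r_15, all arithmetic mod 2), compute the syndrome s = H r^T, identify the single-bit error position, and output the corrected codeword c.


s = (0, 0, 1, 0)^T, error position = 2, corrected codeword c = 111000010010110

Compute s = H r^T mod 2 one row at a time:
  s_1 = 1 + 0 + 0 + 1 + 0 + 1 + 1 + 0 = 4 ≡ 0 (mod 2).
  s_2 = 0 + 0 + 0 + 0 + 0 + 1 + 1 + 0 = 2 ≡ 0 (mod 2).
  s_3 = 0 + 1 + 0 + 0 + 0 + 1 + 1 + 0 = 3 ≡ 1 (mod 2).
  s_4 = 1 + 1 + 0 + 0 + 0 + 1 + 1 + 0 = 4 ≡ 0 (mod 2).
s = (0, 0, 1, 0)^T — this equals column 2 of H (binary 0010), so error is at position 2.
Correct: flip bit 2 of r = 101000010010110 to get c = 111000010010110.


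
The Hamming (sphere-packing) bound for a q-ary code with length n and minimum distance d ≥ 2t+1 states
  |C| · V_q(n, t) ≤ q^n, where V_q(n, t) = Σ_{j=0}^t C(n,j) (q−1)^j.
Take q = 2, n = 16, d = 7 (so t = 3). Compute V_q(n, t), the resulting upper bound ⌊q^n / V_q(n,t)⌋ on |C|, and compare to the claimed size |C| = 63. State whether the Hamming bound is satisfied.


V_q(n, t) = 697, q^n = 65536, Hamming bound = 94, |C| = 63 ≤ bound (satisfied).

Step 1: Compute V_q(n, t) = Σ_{j=0}^3 C(n, j) (q−1)^j.
  j = 0: C(16,0)·(1)^0 = 1·1 = 1.
  j = 1: C(16,1)·(1)^1 = 16·1 = 16.
  j = 2: C(16,2)·(1)^2 = 120·1 = 120.
  j = 3: C(16,3)·(1)^3 = 560·1 = 560.
  V_q(n, t) = 1 + 16 + 120 + 560 = 697.
Step 2: q^n = 2^16 = 65536.
Step 3: Hamming bound ⌊q^n / V_q(n,t)⌋ = ⌊65536/697⌋ = 94.
Step 4: Compare |C| = 63 to 94: satisfied.
The claimed |C| lies below the Hamming bound.


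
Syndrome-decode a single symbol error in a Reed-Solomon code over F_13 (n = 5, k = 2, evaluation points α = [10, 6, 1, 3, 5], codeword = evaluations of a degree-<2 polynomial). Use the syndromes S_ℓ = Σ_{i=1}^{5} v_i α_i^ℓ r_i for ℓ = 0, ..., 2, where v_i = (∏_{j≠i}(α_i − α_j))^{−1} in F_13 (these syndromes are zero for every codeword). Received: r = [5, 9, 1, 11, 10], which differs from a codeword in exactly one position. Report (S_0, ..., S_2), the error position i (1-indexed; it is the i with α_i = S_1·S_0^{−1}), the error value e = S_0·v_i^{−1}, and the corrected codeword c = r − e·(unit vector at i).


S = (11, 7, 8), error at position 4, error magnitude e = 12, c = [5, 9, 1, 12, 10].

Step 1: column multipliers v_i = (∏_{j≠i}(α_i − α_j))^{−1} mod 13.
  i = 1 (α = 10): (10−6)(10−1)(10−3)(10−5) = 4·9·7·5 = 1260 ≡ 12, so v_1 = 12^{−1} = 12 (mod 13).
  i = 2 (α = 6): (6−10)(6−1)(6−3)(6−5) = (−4)·5·3·1 = −60 ≡ 5, so v_2 = 5^{−1} = 8 (mod 13).
  i = 3 (α = 1): (1−10)(1−6)(1−3)(1−5) = (−9)·(−5)·(−2)·(−4) = 360 ≡ 9, so v_3 = 9^{−1} = 3 (mod 13).
  i = 4 (α = 3): (3−10)(3−6)(3−1)(3−5) = (−7)·(−3)·2·(−2) = −84 ≡ 7, so v_4 = 7^{−1} = 2 (mod 13).
  i = 5 (α = 5): (5−10)(5−6)(5−1)(5−3) = (−5)·(−1)·4·2 = 40 ≡ 1, so v_5 = 1^{−1} = 1 (mod 13).
  v = [12, 8, 3, 2, 1].
Step 2: syndromes of r = [5, 9, 1, 11, 10] (all sums mod 13).
  S_0 = Σ v_i r_i = 12·5 + 8·9 + 3·1 + 2·11 + 1·10 = 167 ≡ 11.
  S_1 = Σ v_i α_i r_i = 12·10·5 + 8·6·9 + 3·1·1 + 2·3·11 + 1·5·10 = 1151 ≡ 7.
  α_i^2 mod 13 = [9, 10, 1, 9, 12].
  S_2 = Σ v_i α_i^2 r_i = 12·9·5 + 8·10·9 + 3·1·1 + 2·9·11 + 1·12·10 = 1581 ≡ 8.
  S = (11, 7, 8) ≠ 0, so r is not a codeword (an error is present).
Step 3: locate the error. For a single error e at position i, S_ℓ = v_i·e·α_i^ℓ, so α_err = S_1/S_0.
  S_0^{−1} = 11^{−1} = 6 (mod 13), so α_err = 7·6 = 42 ≡ 3 = α_4. Error position i = 4.
  Consistency check: S_2/S_1 = 8·2 = 16 ≡ 3 = α_err ✓ (single-error assumption holds).
Step 4: error magnitude e = S_0/v_4 = S_0·∏_{j≠4}(α_4 − α_j) = 11·7 = 77 ≡ 12 (mod 13).
Step 5: correct position 4: c_4 = r_4 − e = 11 − 12 ≡ 12 (mod 13). Hence c = [5, 9, 1, 12, 10].
  Check: interpolating c through the α_i gives m(x) = 2 + 12·x (degree < 2) with m(α_i) = c_i for every i, so c is indeed a codeword.


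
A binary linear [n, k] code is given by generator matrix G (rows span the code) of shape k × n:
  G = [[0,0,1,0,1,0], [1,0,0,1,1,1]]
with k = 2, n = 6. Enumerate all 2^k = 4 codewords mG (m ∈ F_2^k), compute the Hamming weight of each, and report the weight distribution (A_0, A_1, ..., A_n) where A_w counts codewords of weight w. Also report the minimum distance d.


Weight distribution: A_0 = 1, A_2 = 1, A_4 = 2. Minimum distance d = 2.

Enumerate all 2^2 = 4 messages m ∈ F_2^2.
For each, compute codeword c = mG in F_2^6, then tally its weight.
  m = 00 → c = 000000, weight = 0.
  m = 10 → c = 001010, weight = 2.
  m = 01 → c = 100111, weight = 4.
  m = 11 → c = 101101, weight = 4.
Tally weights:
  weight 0: 1 codewords.
  weight 2: 1 codewords.
  weight 4: 2 codewords.
Minimum distance d = smallest w > 0 with A_w > 0 = 2.
Sanity: Σ A_w = 4 = 2^2 = 4 ✓.


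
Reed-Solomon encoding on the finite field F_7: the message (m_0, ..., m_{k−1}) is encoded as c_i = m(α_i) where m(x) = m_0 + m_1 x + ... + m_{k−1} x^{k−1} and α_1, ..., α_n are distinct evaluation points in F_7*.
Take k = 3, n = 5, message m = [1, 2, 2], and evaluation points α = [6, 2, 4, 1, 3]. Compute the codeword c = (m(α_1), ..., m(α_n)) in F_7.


c = [1, 6, 6, 5, 4]

Message polynomial: m(x) = 1 + 2·x + 2·x^2 (mod 7).
For each evaluation point α_i, compute m(α_i) mod 7:
  α_1 = 6: Horner steps 2 → 0 → 1, so m(6) = 1.
  α_2 = 2: Horner steps 2 → 6 → 6, so m(2) = 6.
  α_3 = 4: Horner steps 2 → 3 → 6, so m(4) = 6.
  α_4 = 1: Horner steps 2 → 4 → 5, so m(1) = 5.
  α_5 = 3: Horner steps 2 → 1 → 4, so m(3) = 4.
Codeword c = [1, 6, 6, 5, 4] ∈ F_7^5.


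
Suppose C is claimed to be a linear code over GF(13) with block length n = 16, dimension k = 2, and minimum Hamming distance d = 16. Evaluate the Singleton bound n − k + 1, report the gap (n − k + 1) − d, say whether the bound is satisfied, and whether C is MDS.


Singleton RHS = n − k + 1 = 15, slack = -1, bound violated (no such code; not MDS).

Singleton bound: d ≤ n − k + 1.
Here n = 16, k = 2, so n − k + 1 = 15.
Given d = 16, check d ≤ 15: NO.
Slack = (n − k + 1) − d = -1.
The slack is negative: d = 16 exceeds n − k + 1 = 15 by 1, so the Singleton bound is violated and no linear [16, 2, 16]_13 code can exist. In particular it is not MDS (MDS requires d = n − k + 1 exactly).
Description: the claimed parameters are [16, 2, 16]_13; such a code would be impossible (violates the Singleton bound).


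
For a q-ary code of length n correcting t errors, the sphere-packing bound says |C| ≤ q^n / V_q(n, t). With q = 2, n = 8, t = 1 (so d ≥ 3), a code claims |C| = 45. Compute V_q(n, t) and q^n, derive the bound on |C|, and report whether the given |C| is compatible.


V_q(n, t) = 9, q^n = 256, Hamming bound = 28, |C| = 45 > bound (violated).

Step 1: Compute V_q(n, t) = Σ_{j=0}^1 C(n, j) (q−1)^j.
  j = 0: C(8,0)·(1)^0 = 1·1 = 1.
  j = 1: C(8,1)·(1)^1 = 8·1 = 8.
  V_q(n, t) = 1 + 8 = 9.
Step 2: q^n = 2^8 = 256.
Step 3: Hamming bound ⌊q^n / V_q(n,t)⌋ = ⌊256/9⌋ = 28.
Step 4: Compare |C| = 45 to 28: violated.
The claimed |C| lies above the Hamming bound, so no 2-ary code of length 8 with d ≥ 3 can have 45 codewords.


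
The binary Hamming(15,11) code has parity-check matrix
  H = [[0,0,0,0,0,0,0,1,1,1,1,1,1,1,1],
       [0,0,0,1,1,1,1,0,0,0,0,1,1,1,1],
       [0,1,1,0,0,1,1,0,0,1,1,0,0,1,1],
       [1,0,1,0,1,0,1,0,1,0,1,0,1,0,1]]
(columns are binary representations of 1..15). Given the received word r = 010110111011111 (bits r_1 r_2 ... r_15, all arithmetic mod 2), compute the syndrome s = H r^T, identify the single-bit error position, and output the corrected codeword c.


s = (1, 1, 1, 0)^T, error position = 14, corrected codeword c = 010110111011101

Compute s = H r^T mod 2 one row at a time:
  s_1 = 1 + 1 + 0 + 1 + 1 + 1 + 1 + 1 = 7 ≡ 1 (mod 2).
  s_2 = 1 + 1 + 0 + 1 + 1 + 1 + 1 + 1 = 7 ≡ 1 (mod 2).
  s_3 = 1 + 0 + 0 + 1 + 0 + 1 + 1 + 1 = 5 ≡ 1 (mod 2).
  s_4 = 0 + 0 + 1 + 1 + 1 + 1 + 1 + 1 = 6 ≡ 0 (mod 2).
s = (1, 1, 1, 0)^T — this equals column 14 of H (binary 1110), so error is at position 14.
Correct: flip bit 14 of r = 010110111011111 to get c = 010110111011101.


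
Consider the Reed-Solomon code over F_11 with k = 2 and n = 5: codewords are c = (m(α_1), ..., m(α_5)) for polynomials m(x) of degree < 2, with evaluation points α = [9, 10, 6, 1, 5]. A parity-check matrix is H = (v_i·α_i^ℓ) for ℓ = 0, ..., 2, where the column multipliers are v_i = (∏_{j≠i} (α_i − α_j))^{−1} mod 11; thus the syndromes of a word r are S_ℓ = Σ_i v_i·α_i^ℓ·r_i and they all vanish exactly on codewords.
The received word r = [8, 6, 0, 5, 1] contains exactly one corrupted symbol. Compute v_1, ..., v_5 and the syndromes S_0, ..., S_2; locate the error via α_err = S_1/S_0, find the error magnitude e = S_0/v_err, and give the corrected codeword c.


S = (8, 3, 8), error at position 2, error magnitude e = 10, c = [8, 7, 0, 5, 1].

Step 1: column multipliers v_i = (∏_{j≠i}(α_i − α_j))^{−1} mod 11.
  i = 1 (α = 9): (9−10)(9−6)(9−1)(9−5) = (−1)·3·8·4 = −96 ≡ 3, so v_1 = 3^{−1} = 4 (mod 11).
  i = 2 (α = 10): (10−9)(10−6)(10−1)(10−5) = 1·4·9·5 = 180 ≡ 4, so v_2 = 4^{−1} = 3 (mod 11).
  i = 3 (α = 6): (6−9)(6−10)(6−1)(6−5) = (−3)·(−4)·5·1 = 60 ≡ 5, so v_3 = 5^{−1} = 9 (mod 11).
  i = 4 (α = 1): (1−9)(1−10)(1−6)(1−5) = (−8)·(−9)·(−5)·(−4) = 1440 ≡ 10, so v_4 = 10^{−1} = 10 (mod 11).
  i = 5 (α = 5): (5−9)(5−10)(5−6)(5−1) = (−4)·(−5)·(−1)·4 = −80 ≡ 8, so v_5 = 8^{−1} = 7 (mod 11).
  v = [4, 3, 9, 10, 7].
Step 2: syndromes of r = [8, 6, 0, 5, 1] (all sums mod 11).
  S_0 = Σ v_i r_i = 4·8 + 3·6 + 9·0 + 10·5 + 7·1 = 107 ≡ 8.
  S_1 = Σ v_i α_i r_i = 4·9·8 + 3·10·6 + 9·6·0 + 10·1·5 + 7·5·1 = 553 ≡ 3.
  α_i^2 mod 11 = [4, 1, 3, 1, 3].
  S_2 = Σ v_i α_i^2 r_i = 4·4·8 + 3·1·6 + 9·3·0 + 10·1·5 + 7·3·1 = 217 ≡ 8.
  S = (8, 3, 8) ≠ 0, so r is not a codeword (an error is present).
Step 3: locate the error. For a single error e at position i, S_ℓ = v_i·e·α_i^ℓ, so α_err = S_1/S_0.
  S_0^{−1} = 8^{−1} = 7 (mod 11), so α_err = 3·7 = 21 ≡ 10 = α_2. Error position i = 2.
  Consistency check: S_2/S_1 = 8·4 = 32 ≡ 10 = α_err ✓ (single-error assumption holds).
Step 4: error magnitude e = S_0/v_2 = S_0·∏_{j≠2}(α_2 − α_j) = 8·4 = 32 ≡ 10 (mod 11).
Step 5: correct position 2: c_2 = r_2 − e = 6 − 10 ≡ 7 (mod 11). Hence c = [8, 7, 0, 5, 1].
  Check: interpolating c through the α_i gives m(x) = 6 + 10·x (degree < 2) with m(α_i) = c_i for every i, so c is indeed a codeword.


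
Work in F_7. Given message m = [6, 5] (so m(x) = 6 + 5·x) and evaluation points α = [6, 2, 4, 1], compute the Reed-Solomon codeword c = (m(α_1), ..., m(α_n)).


c = [1, 2, 5, 4]

Message polynomial: m(x) = 6 + 5·x (mod 7).
For each evaluation point α_i, compute m(α_i) mod 7:
  α_1 = 6: Horner steps 5 → 1, so m(6) = 1.
  α_2 = 2: Horner steps 5 → 2, so m(2) = 2.
  α_3 = 4: Horner steps 5 → 5, so m(4) = 5.
  α_4 = 1: Horner steps 5 → 4, so m(1) = 4.
Codeword c = [1, 2, 5, 4] ∈ F_7^4.


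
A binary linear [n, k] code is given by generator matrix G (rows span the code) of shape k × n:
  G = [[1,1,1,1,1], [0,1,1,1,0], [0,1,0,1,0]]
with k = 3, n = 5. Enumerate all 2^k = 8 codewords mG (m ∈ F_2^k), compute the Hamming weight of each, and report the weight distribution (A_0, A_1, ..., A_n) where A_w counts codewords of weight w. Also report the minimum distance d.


Weight distribution: A_0 = 1, A_1 = 1, A_2 = 2, A_3 = 2, A_4 = 1, A_5 = 1. Minimum distance d = 1.

Enumerate all 2^3 = 8 messages m ∈ F_2^3.
For each, compute codeword c = mG in F_2^5, then tally its weight.
  m = 000 → c = 00000, weight = 0.
  m = 100 → c = 11111, weight = 5.
  m = 010 → c = 01110, weight = 3.
  m = 110 → c = 10001, weight = 2.
  m = 001 → c = 01010, weight = 2.
  m = 101 → c = 10101, weight = 3.
  m = 011 → c = 00100, weight = 1.
  m = 111 → c = 11011, weight = 4.
Tally weights:
  weight 0: 1 codewords.
  weight 1: 1 codewords.
  weight 2: 2 codewords.
  weight 3: 2 codewords.
  weight 4: 1 codewords.
  weight 5: 1 codewords.
Minimum distance d = smallest w > 0 with A_w > 0 = 1.
Sanity: Σ A_w = 8 = 2^3 = 8 ✓.


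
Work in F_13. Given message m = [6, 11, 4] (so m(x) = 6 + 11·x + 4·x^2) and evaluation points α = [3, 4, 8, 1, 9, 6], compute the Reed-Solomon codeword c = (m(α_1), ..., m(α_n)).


c = [10, 10, 12, 8, 0, 8]

Message polynomial: m(x) = 6 + 11·x + 4·x^2 (mod 13).
For each evaluation point α_i, compute m(α_i) mod 13:
  α_1 = 3: Horner steps 4 → 10 → 10, so m(3) = 10.
  α_2 = 4: Horner steps 4 → 1 → 10, so m(4) = 10.
  α_3 = 8: Horner steps 4 → 4 → 12, so m(8) = 12.
  α_4 = 1: Horner steps 4 → 2 → 8, so m(1) = 8.
  α_5 = 9: Horner steps 4 → 8 → 0, so m(9) = 0.
  α_6 = 6: Horner steps 4 → 9 → 8, so m(6) = 8.
Codeword c = [10, 10, 12, 8, 0, 8] ∈ F_13^6.


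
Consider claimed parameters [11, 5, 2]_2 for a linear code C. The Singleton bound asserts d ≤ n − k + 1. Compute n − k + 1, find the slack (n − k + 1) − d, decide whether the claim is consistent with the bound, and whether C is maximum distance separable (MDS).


Singleton RHS = n − k + 1 = 7, slack = 5, bound satisfied, not MDS.

Singleton bound: d ≤ n − k + 1.
Here n = 11, k = 5, so n − k + 1 = 7.
Given d = 2, check d ≤ 7: YES.
Slack = (n − k + 1) − d = 5.
The code is NOT MDS (slack = 5 > 0).
Description: the claimed parameters are [11, 5, 2]_2; such a code would be non-MDS.


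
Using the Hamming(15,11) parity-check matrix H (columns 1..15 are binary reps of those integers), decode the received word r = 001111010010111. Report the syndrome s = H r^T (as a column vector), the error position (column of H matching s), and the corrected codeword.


s = (1, 0, 1, 1)^T, error position = 11, corrected codeword c = 001111010000111

Compute s = H r^T mod 2 one row at a time:
  s_1 = 1 + 0 + 0 + 1 + 0 + 1 + 1 + 1 = 5 ≡ 1 (mod 2).
  s_2 = 1 + 1 + 1 + 0 + 0 + 1 + 1 + 1 = 6 ≡ 0 (mod 2).
  s_3 = 0 + 1 + 1 + 0 + 0 + 1 + 1 + 1 = 5 ≡ 1 (mod 2).
  s_4 = 0 + 1 + 1 + 0 + 0 + 1 + 1 + 1 = 5 ≡ 1 (mod 2).
s = (1, 0, 1, 1)^T — this equals column 11 of H (binary 1011), so error is at position 11.
Correct: flip bit 11 of r = 001111010010111 to get c = 001111010000111.
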